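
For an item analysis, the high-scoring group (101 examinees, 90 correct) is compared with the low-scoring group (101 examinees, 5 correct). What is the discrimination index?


p_upper = 90/101 = 0.8911
p_lower = 5/101 = 0.0495
D = 0.8911 - 0.0495 = 0.8416

0.8416


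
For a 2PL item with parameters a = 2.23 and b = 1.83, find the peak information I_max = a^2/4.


For 2PL, max info at theta = b = 1.83
I_max = a^2 / 4 = 2.23^2 / 4
= 4.9729 / 4
I_max = 1.2432

1.2432


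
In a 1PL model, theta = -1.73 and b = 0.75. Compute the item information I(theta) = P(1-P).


P = 1/(1+exp(-(-1.73-0.75))) = 0.0773
I = P*(1-P) = 0.0773 * 0.9227
I = 0.0713

0.0713


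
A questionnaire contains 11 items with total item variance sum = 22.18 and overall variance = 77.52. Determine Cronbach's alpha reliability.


alpha = (k/(k-1)) * (1 - sum(si^2)/s_total^2)
= (11/10) * (1 - 22.18/77.52)
alpha = 0.7853

0.7853


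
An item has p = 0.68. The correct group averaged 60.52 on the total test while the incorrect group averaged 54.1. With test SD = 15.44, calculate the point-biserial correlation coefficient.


q = 1 - p = 0.32
rpb = ((M1 - M0) / SD) * sqrt(p * q)
rpb = ((60.52 - 54.1) / 15.44) * sqrt(0.68 * 0.32)
rpb = 0.194

0.194


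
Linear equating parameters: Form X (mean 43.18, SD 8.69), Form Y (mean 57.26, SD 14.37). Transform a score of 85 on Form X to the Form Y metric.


slope = SD_Y / SD_X = 14.37 / 8.69 ~ 1.6536
intercept = mean_Y - slope * mean_X = 57.26 - (14.37 / 8.69) * 43.18 ~ -14.1435
Y = slope * X + intercept. To avoid rounding drift from the rounded slope/intercept, evaluate the equivalent form Y = mean_Y + SD_Y * (X - mean_X) / SD_X at full precision:
Y = 57.26 + 14.37 * (85 - 43.18) / 8.69
Y = 57.26 + 14.37 * 41.82 / 8.69
Y = 57.26 + 600.9534 / 8.69
Y = 57.26 + 69.1546
Y = 126.4146

126.4146


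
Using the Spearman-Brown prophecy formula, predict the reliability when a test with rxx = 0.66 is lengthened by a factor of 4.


r_new = (n * rxx) / (1 + (n-1) * rxx)
r_new = (4 * 0.66) / (1 + 3 * 0.66)
r_new = 2.64 / 2.98
r_new = 0.8859

0.8859


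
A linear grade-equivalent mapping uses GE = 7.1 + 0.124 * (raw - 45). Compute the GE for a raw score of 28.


raw - median = 28 - 45 = -17
slope * diff = 0.124 * -17 = -2.108
GE = 7.1 + -2.108
GE = 4.992

4.992


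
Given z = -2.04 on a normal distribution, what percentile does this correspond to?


CDF(z) = 0.5 * (1 + erf(z/sqrt(2)))
erf(-1.4425) = -0.9586
CDF = 0.0207
Percentile rank = 0.0207 * 100 = 2.07

2.07


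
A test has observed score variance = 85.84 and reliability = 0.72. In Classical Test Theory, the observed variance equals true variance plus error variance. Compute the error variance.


var_true = rxx * var_obs = 0.72 * 85.84 = 61.8048
var_error = var_obs - var_true
var_error = 85.84 - 61.8048
var_error = 24.0352

24.0352


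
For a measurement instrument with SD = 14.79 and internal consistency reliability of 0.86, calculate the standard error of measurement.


SEM = SD * sqrt(1 - rxx)
SEM = 14.79 * sqrt(1 - 0.86)
SEM = 14.79 * sqrt(0.14) = 14.79 * 0.374166
SEM = 5.5339

5.5339


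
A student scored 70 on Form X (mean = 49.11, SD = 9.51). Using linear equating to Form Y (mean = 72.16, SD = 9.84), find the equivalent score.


slope = SD_Y / SD_X = 9.84 / 9.51 ~ 1.0347
intercept = mean_Y - slope * mean_X = 72.16 - (9.84 / 9.51) * 49.11 ~ 21.3459
Y = slope * X + intercept. To avoid rounding drift from the rounded slope/intercept, evaluate the equivalent form Y = mean_Y + SD_Y * (X - mean_X) / SD_X at full precision:
Y = 72.16 + 9.84 * (70 - 49.11) / 9.51
Y = 72.16 + 9.84 * 20.89 / 9.51
Y = 72.16 + 205.5576 / 9.51
Y = 72.16 + 21.6149
Y = 93.7749

93.7749


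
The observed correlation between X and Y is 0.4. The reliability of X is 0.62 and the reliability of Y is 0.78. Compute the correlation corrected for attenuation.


r_corrected = rxy / sqrt(rxx * ryy)
= 0.4 / sqrt(0.62 * 0.78)
= 0.4 / sqrt(0.4836)
= 0.4 / 0.695414
r_corrected = 0.5752

0.5752


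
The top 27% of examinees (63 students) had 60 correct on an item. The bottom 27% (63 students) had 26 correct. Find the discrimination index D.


p_upper = 60/63 = 0.9524
p_lower = 26/63 = 0.4127
D = 0.9524 - 0.4127 = 0.5397

0.5397


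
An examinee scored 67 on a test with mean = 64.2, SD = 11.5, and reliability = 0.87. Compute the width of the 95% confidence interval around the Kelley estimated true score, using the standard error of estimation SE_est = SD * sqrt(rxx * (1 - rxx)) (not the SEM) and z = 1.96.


True score estimate = 0.87*67 + 0.13*64.2 = 66.636
SE_est = SD * sqrt(rxx * (1 - rxx)) = 11.5 * sqrt(0.87 * 0.13) = 11.5 * sqrt(0.1131) = 3.867489
CI = T_est +/- z * SE_est, so width = 2 * z * SE_est = 2 * 1.96 * 3.867489
Width = 15.1606

15.1606


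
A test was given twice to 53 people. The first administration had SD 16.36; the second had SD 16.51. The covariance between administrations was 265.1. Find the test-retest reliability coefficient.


r = cov(X,Y) / (SD_X * SD_Y)
r = 265.1 / (16.36 * 16.51)
r = 265.1 / 270.1036
r = 0.9815

0.9815


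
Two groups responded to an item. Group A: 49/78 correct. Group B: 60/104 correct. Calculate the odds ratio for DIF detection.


Odds_A = 49/29 = 1.6897
Odds_B = 60/44 = 1.3636
OR = Odds_A / Odds_B = 1.6897 / 1.3636
Exactly, OR = (49 * 44) / (29 * 60) = 2156 / 1740
OR = 1.2391

1.2391


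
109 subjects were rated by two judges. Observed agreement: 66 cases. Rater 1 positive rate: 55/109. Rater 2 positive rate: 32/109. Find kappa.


P_o = 66/109 = 0.605505
P_e = (55*32 + 54*77) / 11881 = 0.498106
kappa = (P_o - P_e) / (1 - P_e)
kappa = (0.605505 - 0.498106) / (1 - 0.498106)
kappa = 0.214

0.214


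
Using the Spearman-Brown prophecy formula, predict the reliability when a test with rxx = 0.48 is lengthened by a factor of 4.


r_new = (n * rxx) / (1 + (n-1) * rxx)
r_new = (4 * 0.48) / (1 + 3 * 0.48)
r_new = 1.92 / 2.44
r_new = 0.7869

0.7869


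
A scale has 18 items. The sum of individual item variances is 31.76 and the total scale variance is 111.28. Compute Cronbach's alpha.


alpha = (k/(k-1)) * (1 - sum(si^2)/s_total^2)
= (18/17) * (1 - 31.76/111.28)
alpha = 0.7566

0.7566


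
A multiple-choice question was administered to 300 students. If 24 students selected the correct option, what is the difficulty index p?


Item difficulty p = number correct / total examinees
p = 24 / 300
p = 0.08

0.08


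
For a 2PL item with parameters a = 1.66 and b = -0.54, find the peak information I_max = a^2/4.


For 2PL, max info at theta = b = -0.54
I_max = a^2 / 4 = 1.66^2 / 4
= 2.7556 / 4
I_max = 0.6889

0.6889


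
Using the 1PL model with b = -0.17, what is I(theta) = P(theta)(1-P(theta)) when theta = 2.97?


P = 1/(1+exp(-(2.97--0.17))) = 0.9585
I = P*(1-P) = 0.9585 * 0.0415
I = 0.0398

0.0398


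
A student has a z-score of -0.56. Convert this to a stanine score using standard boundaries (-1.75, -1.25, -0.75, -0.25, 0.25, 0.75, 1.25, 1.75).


Stanine boundaries: [-1.75, -1.25, -0.75, -0.25, 0.25, 0.75, 1.25, 1.75]
z = -0.56
Check each boundary:
  z >= -1.75 -> could be stanine 2
  z >= -1.25 -> could be stanine 3
  z >= -0.75 -> could be stanine 4
  z < -0.25
  z < 0.25
  z < 0.75
  z < 1.25
  z < 1.75
Highest qualifying boundary gives stanine = 4

4


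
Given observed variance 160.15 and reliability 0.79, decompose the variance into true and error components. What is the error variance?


var_true = rxx * var_obs = 0.79 * 160.15 = 126.5185
var_error = var_obs - var_true
var_error = 160.15 - 126.5185
var_error = 33.6315

33.6315


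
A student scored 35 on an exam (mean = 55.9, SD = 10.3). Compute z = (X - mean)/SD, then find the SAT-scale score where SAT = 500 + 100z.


z = (X - mean) / SD = (35 - 55.9) / 10.3
z = -20.9 / 10.3
z = -2.0291
SAT-scale = SAT = 500 + 100z
Carry z at full precision (z = -20.9 / 10.3) into the conversion:
SAT-scale = 500 + 100 * (-20.9 / 10.3) = 500 + -2090 / 10.3
SAT-scale = 500 + -202.9126
SAT-scale = 297.0874

297.0874


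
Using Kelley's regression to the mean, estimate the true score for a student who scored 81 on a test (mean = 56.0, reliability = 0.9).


T_est = rxx * X + (1 - rxx) * mean
T_est = 0.9 * 81 + 0.1 * 56.0
T_est = 72.9 + 5.6
T_est = 78.5

78.5


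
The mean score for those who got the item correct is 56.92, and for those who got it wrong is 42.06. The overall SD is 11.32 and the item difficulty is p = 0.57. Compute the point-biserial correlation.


q = 1 - p = 0.43
rpb = ((M1 - M0) / SD) * sqrt(p * q)
rpb = ((56.92 - 42.06) / 11.32) * sqrt(0.57 * 0.43)
rpb = 0.6499

0.6499


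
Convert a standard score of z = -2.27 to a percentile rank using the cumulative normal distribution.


CDF(z) = 0.5 * (1 + erf(z/sqrt(2)))
erf(-1.6051) = -0.9768
CDF = 0.0116
Percentile rank = 0.0116 * 100 = 1.16

1.16


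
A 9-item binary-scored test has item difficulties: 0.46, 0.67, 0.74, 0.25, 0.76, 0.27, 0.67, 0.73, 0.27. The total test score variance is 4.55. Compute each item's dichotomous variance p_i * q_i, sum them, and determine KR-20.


For each item, compute p_i * q_i:
  Item 1: 0.46 * 0.54 = 0.2484
  Item 2: 0.67 * 0.33 = 0.2211
  Item 3: 0.74 * 0.26 = 0.1924
  Item 4: 0.25 * 0.75 = 0.1875
  Item 5: 0.76 * 0.24 = 0.1824
  Item 6: 0.27 * 0.73 = 0.1971
  Item 7: 0.67 * 0.33 = 0.2211
  Item 8: 0.73 * 0.27 = 0.1971
  Item 9: 0.27 * 0.73 = 0.1971
Sum(p_i * q_i) = 0.2484 + 0.2211 + 0.1924 + 0.1875 + 0.1824 + 0.1971 + 0.2211 + 0.1971 + 0.1971 = 1.8442
KR-20 = (k/(k-1)) * (1 - Sum(p_i*q_i) / Var_total)
= (9/8) * (1 - 1.8442/4.55)
= 1.125 * 0.5947
KR-20 = 0.669

0.669


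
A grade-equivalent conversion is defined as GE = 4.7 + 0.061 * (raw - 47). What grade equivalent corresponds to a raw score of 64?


raw - median = 64 - 47 = 17
slope * diff = 0.061 * 17 = 1.037
GE = 4.7 + 1.037
GE = 5.737

5.737


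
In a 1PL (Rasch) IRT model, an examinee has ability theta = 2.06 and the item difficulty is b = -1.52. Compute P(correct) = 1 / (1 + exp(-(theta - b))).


theta - b = 2.06 - -1.52 = 3.58
exp(-(theta - b)) = exp(-3.58) = 0.0279
P = 1 / (1 + 0.0279)
P = 0.9729

0.9729


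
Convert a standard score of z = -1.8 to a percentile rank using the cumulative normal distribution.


CDF(z) = 0.5 * (1 + erf(z/sqrt(2)))
erf(-1.2728) = -0.9281
CDF = 0.0359
Percentile rank = 0.0359 * 100 = 3.59

3.59


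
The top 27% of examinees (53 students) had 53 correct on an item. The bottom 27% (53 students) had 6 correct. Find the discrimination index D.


p_upper = 53/53 = 1.0
p_lower = 6/53 = 0.1132
D = 1.0 - 0.1132 = 0.8868

0.8868


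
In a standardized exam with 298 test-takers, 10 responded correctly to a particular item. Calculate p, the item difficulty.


Item difficulty p = number correct / total examinees
p = 10 / 298
p = 0.0336

0.0336


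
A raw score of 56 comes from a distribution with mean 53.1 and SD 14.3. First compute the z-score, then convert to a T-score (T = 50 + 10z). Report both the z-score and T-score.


z = (X - mean) / SD = (56 - 53.1) / 14.3
z = 2.9 / 14.3
z = 0.2028
T-score = T = 50 + 10z
Carry z at full precision (z = 2.9 / 14.3) into the conversion:
T-score = 50 + 10 * (2.9 / 14.3) = 50 + 29 / 14.3
T-score = 50 + 2.028
T-score = 52.028

52.028


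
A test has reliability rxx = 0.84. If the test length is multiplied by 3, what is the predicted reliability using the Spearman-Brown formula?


r_new = (n * rxx) / (1 + (n-1) * rxx)
r_new = (3 * 0.84) / (1 + 2 * 0.84)
r_new = 2.52 / 2.68
r_new = 0.9403

0.9403


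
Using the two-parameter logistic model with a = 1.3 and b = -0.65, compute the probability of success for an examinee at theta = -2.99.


a*(theta - b) = 1.3 * (-2.99 - -0.65) = -3.042
exp(--3.042) = 20.9471
P = 1 / (1 + 20.9471)
P = 0.0456

0.0456


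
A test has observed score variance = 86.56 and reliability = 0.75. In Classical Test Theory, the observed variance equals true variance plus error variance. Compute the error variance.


var_true = rxx * var_obs = 0.75 * 86.56 = 64.92
var_error = var_obs - var_true
var_error = 86.56 - 64.92
var_error = 21.64

21.64


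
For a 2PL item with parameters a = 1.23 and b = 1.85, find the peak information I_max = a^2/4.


For 2PL, max info at theta = b = 1.85
I_max = a^2 / 4 = 1.23^2 / 4
= 1.5129 / 4
I_max = 0.3782

0.3782


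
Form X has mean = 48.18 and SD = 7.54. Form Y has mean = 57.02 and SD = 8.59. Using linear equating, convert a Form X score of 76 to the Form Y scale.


slope = SD_Y / SD_X = 8.59 / 7.54 ~ 1.1393
intercept = mean_Y - slope * mean_X = 57.02 - (8.59 / 7.54) * 48.18 ~ 2.1306
Y = slope * X + intercept. To avoid rounding drift from the rounded slope/intercept, evaluate the equivalent form Y = mean_Y + SD_Y * (X - mean_X) / SD_X at full precision:
Y = 57.02 + 8.59 * (76 - 48.18) / 7.54
Y = 57.02 + 8.59 * 27.82 / 7.54
Y = 57.02 + 238.9738 / 7.54
Y = 57.02 + 31.6941
Y = 88.7141

88.7141


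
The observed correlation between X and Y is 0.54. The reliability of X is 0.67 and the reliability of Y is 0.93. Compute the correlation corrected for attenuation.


r_corrected = rxy / sqrt(rxx * ryy)
= 0.54 / sqrt(0.67 * 0.93)
= 0.54 / sqrt(0.6231)
= 0.54 / 0.789367
r_corrected = 0.6841

0.6841


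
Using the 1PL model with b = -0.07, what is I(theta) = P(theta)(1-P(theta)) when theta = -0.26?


P = 1/(1+exp(-(-0.26--0.07))) = 0.4526
I = P*(1-P) = 0.4526 * 0.5474
I = 0.2478

0.2478


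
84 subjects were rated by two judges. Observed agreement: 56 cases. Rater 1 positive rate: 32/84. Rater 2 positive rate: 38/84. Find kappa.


P_o = 56/84 = 0.666667
P_e = (32*38 + 52*46) / 7056 = 0.511338
kappa = (P_o - P_e) / (1 - P_e)
kappa = (0.666667 - 0.511338) / (1 - 0.511338)
kappa = 0.3179

0.3179


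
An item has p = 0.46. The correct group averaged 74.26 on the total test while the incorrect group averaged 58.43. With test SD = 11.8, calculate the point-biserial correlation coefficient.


q = 1 - p = 0.54
rpb = ((M1 - M0) / SD) * sqrt(p * q)
rpb = ((74.26 - 58.43) / 11.8) * sqrt(0.46 * 0.54)
rpb = 0.6686

0.6686


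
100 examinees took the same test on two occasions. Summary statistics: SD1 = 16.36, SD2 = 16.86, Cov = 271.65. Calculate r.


r = cov(X,Y) / (SD_X * SD_Y)
r = 271.65 / (16.36 * 16.86)
r = 271.65 / 275.8296
r = 0.9848

0.9848


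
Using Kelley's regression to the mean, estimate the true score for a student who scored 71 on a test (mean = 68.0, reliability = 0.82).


T_est = rxx * X + (1 - rxx) * mean
T_est = 0.82 * 71 + 0.18 * 68.0
T_est = 58.22 + 12.24
T_est = 70.46

70.46


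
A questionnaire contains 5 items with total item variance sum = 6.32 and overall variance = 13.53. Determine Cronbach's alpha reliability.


alpha = (k/(k-1)) * (1 - sum(si^2)/s_total^2)
= (5/4) * (1 - 6.32/13.53)
alpha = 0.6661

0.6661


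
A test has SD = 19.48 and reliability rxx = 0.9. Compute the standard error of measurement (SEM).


SEM = SD * sqrt(1 - rxx)
SEM = 19.48 * sqrt(1 - 0.9)
SEM = 19.48 * sqrt(0.1) = 19.48 * 0.316228
SEM = 6.1601

6.1601


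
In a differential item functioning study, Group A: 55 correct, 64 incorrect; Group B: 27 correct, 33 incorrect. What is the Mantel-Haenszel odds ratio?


Odds_A = 55/64 = 0.8594
Odds_B = 27/33 = 0.8182
OR = Odds_A / Odds_B = 0.8594 / 0.8182
Exactly, OR = (55 * 33) / (64 * 27) = 1815 / 1728
OR = 1.0503

1.0503


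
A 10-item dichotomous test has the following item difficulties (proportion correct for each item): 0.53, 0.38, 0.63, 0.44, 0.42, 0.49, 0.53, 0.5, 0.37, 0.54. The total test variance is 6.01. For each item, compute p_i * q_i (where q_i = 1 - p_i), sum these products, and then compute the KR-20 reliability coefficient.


For each item, compute p_i * q_i:
  Item 1: 0.53 * 0.47 = 0.2491
  Item 2: 0.38 * 0.62 = 0.2356
  Item 3: 0.63 * 0.37 = 0.2331
  Item 4: 0.44 * 0.56 = 0.2464
  Item 5: 0.42 * 0.58 = 0.2436
  Item 6: 0.49 * 0.51 = 0.2499
  Item 7: 0.53 * 0.47 = 0.2491
  Item 8: 0.5 * 0.5 = 0.25
  Item 9: 0.37 * 0.63 = 0.2331
  Item 10: 0.54 * 0.46 = 0.2484
Sum(p_i * q_i) = 0.2491 + 0.2356 + 0.2331 + 0.2464 + 0.2436 + 0.2499 + 0.2491 + 0.25 + 0.2331 + 0.2484 = 2.4383
KR-20 = (k/(k-1)) * (1 - Sum(p_i*q_i) / Var_total)
= (10/9) * (1 - 2.4383/6.01)
= 1.1111 * 0.5943
KR-20 = 0.6603

0.6603


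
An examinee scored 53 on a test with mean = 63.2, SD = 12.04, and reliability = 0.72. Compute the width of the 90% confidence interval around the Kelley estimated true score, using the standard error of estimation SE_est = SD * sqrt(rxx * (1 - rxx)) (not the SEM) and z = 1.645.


True score estimate = 0.72*53 + 0.28*63.2 = 55.856
SE_est = SD * sqrt(rxx * (1 - rxx)) = 12.04 * sqrt(0.72 * 0.28) = 12.04 * sqrt(0.2016) = 5.405947
CI = T_est +/- z * SE_est, so width = 2 * z * SE_est = 2 * 1.645 * 5.405947
Width = 17.7856

17.7856


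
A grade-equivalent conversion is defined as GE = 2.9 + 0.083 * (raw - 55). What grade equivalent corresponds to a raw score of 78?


raw - median = 78 - 55 = 23
slope * diff = 0.083 * 23 = 1.909
GE = 2.9 + 1.909
GE = 4.809

4.809


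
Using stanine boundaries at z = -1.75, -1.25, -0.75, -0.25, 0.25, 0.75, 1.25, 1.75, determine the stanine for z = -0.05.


Stanine boundaries: [-1.75, -1.25, -0.75, -0.25, 0.25, 0.75, 1.25, 1.75]
z = -0.05
Check each boundary:
  z >= -1.75 -> could be stanine 2
  z >= -1.25 -> could be stanine 3
  z >= -0.75 -> could be stanine 4
  z >= -0.25 -> could be stanine 5
  z < 0.25
  z < 0.75
  z < 1.25
  z < 1.75
Highest qualifying boundary gives stanine = 5

5


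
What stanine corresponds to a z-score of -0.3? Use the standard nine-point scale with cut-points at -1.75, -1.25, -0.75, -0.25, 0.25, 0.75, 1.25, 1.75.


Stanine boundaries: [-1.75, -1.25, -0.75, -0.25, 0.25, 0.75, 1.25, 1.75]
z = -0.3
Check each boundary:
  z >= -1.75 -> could be stanine 2
  z >= -1.25 -> could be stanine 3
  z >= -0.75 -> could be stanine 4
  z < -0.25
  z < 0.25
  z < 0.75
  z < 1.25
  z < 1.75
Highest qualifying boundary gives stanine = 4

4


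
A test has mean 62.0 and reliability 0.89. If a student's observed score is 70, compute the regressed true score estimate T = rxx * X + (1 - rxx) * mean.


T_est = rxx * X + (1 - rxx) * mean
T_est = 0.89 * 70 + 0.11 * 62.0
T_est = 62.3 + 6.82
T_est = 69.12

69.12


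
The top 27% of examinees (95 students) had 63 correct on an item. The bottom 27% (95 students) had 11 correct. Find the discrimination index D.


p_upper = 63/95 = 0.6632
p_lower = 11/95 = 0.1158
D = 0.6632 - 0.1158 = 0.5474

0.5474


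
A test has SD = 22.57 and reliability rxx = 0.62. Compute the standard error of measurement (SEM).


SEM = SD * sqrt(1 - rxx)
SEM = 22.57 * sqrt(1 - 0.62)
SEM = 22.57 * sqrt(0.38) = 22.57 * 0.616441
SEM = 13.9131

13.9131


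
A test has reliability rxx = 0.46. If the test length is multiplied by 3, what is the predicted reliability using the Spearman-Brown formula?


r_new = (n * rxx) / (1 + (n-1) * rxx)
r_new = (3 * 0.46) / (1 + 2 * 0.46)
r_new = 1.38 / 1.92
r_new = 0.7188

0.7188


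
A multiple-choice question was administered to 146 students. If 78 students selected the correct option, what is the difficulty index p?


Item difficulty p = number correct / total examinees
p = 78 / 146
p = 0.5342

0.5342


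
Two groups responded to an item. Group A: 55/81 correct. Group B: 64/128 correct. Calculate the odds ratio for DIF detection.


Odds_A = 55/26 = 2.1154
Odds_B = 64/64 = 1.0
OR = Odds_A / Odds_B = 2.1154 / 1.0
Exactly, OR = (55 * 64) / (26 * 64) = 3520 / 1664
OR = 2.1154

2.1154


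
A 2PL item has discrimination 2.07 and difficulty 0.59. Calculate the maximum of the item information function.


For 2PL, max info at theta = b = 0.59
I_max = a^2 / 4 = 2.07^2 / 4
= 4.2849 / 4
I_max = 1.0712

1.0712


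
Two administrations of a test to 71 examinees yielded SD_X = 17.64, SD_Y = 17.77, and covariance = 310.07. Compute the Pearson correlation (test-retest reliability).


r = cov(X,Y) / (SD_X * SD_Y)
r = 310.07 / (17.64 * 17.77)
r = 310.07 / 313.4628
r = 0.9892

0.9892


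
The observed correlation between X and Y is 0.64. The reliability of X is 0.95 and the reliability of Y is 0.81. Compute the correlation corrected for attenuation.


r_corrected = rxy / sqrt(rxx * ryy)
= 0.64 / sqrt(0.95 * 0.81)
= 0.64 / sqrt(0.7695)
= 0.64 / 0.877211
r_corrected = 0.7296

0.7296


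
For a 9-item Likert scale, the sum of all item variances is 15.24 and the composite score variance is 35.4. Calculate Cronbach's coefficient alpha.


alpha = (k/(k-1)) * (1 - sum(si^2)/s_total^2)
= (9/8) * (1 - 15.24/35.4)
alpha = 0.6407

0.6407


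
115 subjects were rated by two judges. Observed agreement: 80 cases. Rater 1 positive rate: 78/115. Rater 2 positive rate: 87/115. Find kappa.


P_o = 80/115 = 0.695652
P_e = (78*87 + 37*28) / 13225 = 0.591456
kappa = (P_o - P_e) / (1 - P_e)
kappa = (0.695652 - 0.591456) / (1 - 0.591456)
kappa = 0.255

0.255


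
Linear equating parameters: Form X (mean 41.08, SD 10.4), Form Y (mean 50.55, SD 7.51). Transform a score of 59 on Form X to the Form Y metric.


slope = SD_Y / SD_X = 7.51 / 10.4 ~ 0.7221
intercept = mean_Y - slope * mean_X = 50.55 - (7.51 / 10.4) * 41.08 ~ 20.8855
Y = slope * X + intercept. To avoid rounding drift from the rounded slope/intercept, evaluate the equivalent form Y = mean_Y + SD_Y * (X - mean_X) / SD_X at full precision:
Y = 50.55 + 7.51 * (59 - 41.08) / 10.4
Y = 50.55 + 7.51 * 17.92 / 10.4
Y = 50.55 + 134.5792 / 10.4
Y = 50.55 + 12.9403
Y = 63.4903

63.4903


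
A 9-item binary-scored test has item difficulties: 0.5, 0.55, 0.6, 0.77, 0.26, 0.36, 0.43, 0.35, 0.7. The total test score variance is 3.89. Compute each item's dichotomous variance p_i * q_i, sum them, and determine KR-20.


For each item, compute p_i * q_i:
  Item 1: 0.5 * 0.5 = 0.25
  Item 2: 0.55 * 0.45 = 0.2475
  Item 3: 0.6 * 0.4 = 0.24
  Item 4: 0.77 * 0.23 = 0.1771
  Item 5: 0.26 * 0.74 = 0.1924
  Item 6: 0.36 * 0.64 = 0.2304
  Item 7: 0.43 * 0.57 = 0.2451
  Item 8: 0.35 * 0.65 = 0.2275
  Item 9: 0.7 * 0.3 = 0.21
Sum(p_i * q_i) = 0.25 + 0.2475 + 0.24 + 0.1771 + 0.1924 + 0.2304 + 0.2451 + 0.2275 + 0.21 = 2.02
KR-20 = (k/(k-1)) * (1 - Sum(p_i*q_i) / Var_total)
= (9/8) * (1 - 2.02/3.89)
= 1.125 * 0.4807
KR-20 = 0.5408

0.5408


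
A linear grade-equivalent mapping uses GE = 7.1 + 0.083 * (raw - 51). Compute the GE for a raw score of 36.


raw - median = 36 - 51 = -15
slope * diff = 0.083 * -15 = -1.245
GE = 7.1 + -1.245
GE = 5.855

5.855


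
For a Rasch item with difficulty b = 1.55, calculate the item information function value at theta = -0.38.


P = 1/(1+exp(-(-0.38-1.55))) = 0.1268
I = P*(1-P) = 0.1268 * 0.8732
I = 0.1107

0.1107


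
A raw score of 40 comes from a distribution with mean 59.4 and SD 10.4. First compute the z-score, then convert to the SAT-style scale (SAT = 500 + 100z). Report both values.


z = (X - mean) / SD = (40 - 59.4) / 10.4
z = -19.4 / 10.4
z = -1.8654
SAT-scale = SAT = 500 + 100z
Carry z at full precision (z = -19.4 / 10.4) into the conversion:
SAT-scale = 500 + 100 * (-19.4 / 10.4) = 500 + -1940 / 10.4
SAT-scale = 500 + -186.5385
SAT-scale = 313.4615

313.4615


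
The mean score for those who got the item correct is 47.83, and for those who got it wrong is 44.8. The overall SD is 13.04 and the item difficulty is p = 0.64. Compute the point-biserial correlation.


q = 1 - p = 0.36
rpb = ((M1 - M0) / SD) * sqrt(p * q)
rpb = ((47.83 - 44.8) / 13.04) * sqrt(0.64 * 0.36)
rpb = 0.1115

0.1115


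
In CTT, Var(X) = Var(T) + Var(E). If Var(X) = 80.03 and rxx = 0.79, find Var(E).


var_true = rxx * var_obs = 0.79 * 80.03 = 63.2237
var_error = var_obs - var_true
var_error = 80.03 - 63.2237
var_error = 16.8063

16.8063


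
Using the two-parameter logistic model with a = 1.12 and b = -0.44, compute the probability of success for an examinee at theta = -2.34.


a*(theta - b) = 1.12 * (-2.34 - -0.44) = -2.128
exp(--2.128) = 8.3981
P = 1 / (1 + 8.3981)
P = 0.1064

0.1064


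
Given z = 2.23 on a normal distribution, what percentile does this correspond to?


CDF(z) = 0.5 * (1 + erf(z/sqrt(2)))
erf(1.5768) = 0.9743
CDF = 0.9871
Percentile rank = 0.9871 * 100 = 98.71

98.71


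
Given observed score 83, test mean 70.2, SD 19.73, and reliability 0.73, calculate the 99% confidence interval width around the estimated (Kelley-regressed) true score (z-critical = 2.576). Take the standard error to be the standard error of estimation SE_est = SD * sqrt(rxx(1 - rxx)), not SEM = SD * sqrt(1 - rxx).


True score estimate = 0.73*83 + 0.27*70.2 = 79.544
SE_est = SD * sqrt(rxx * (1 - rxx)) = 19.73 * sqrt(0.73 * 0.27) = 19.73 * sqrt(0.1971) = 8.75932
CI = T_est +/- z * SE_est, so width = 2 * z * SE_est = 2 * 2.576 * 8.75932
Width = 45.128

45.128


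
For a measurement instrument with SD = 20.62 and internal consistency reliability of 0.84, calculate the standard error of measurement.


SEM = SD * sqrt(1 - rxx)
SEM = 20.62 * sqrt(1 - 0.84)
SEM = 20.62 * sqrt(0.16) = 20.62 * 0.4
SEM = 8.248

8.248


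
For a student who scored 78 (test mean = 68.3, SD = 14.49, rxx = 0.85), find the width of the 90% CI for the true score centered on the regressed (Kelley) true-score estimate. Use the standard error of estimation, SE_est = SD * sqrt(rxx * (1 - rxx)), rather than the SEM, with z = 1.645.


True score estimate = 0.85*78 + 0.15*68.3 = 76.545
SE_est = SD * sqrt(rxx * (1 - rxx)) = 14.49 * sqrt(0.85 * 0.15) = 14.49 * sqrt(0.1275) = 5.173965
CI = T_est +/- z * SE_est, so width = 2 * z * SE_est = 2 * 1.645 * 5.173965
Width = 17.0223

17.0223


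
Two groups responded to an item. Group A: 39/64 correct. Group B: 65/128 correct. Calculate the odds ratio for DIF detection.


Odds_A = 39/25 = 1.56
Odds_B = 65/63 = 1.0317
OR = Odds_A / Odds_B = 1.56 / 1.0317
Exactly, OR = (39 * 63) / (25 * 65) = 2457 / 1625
OR = 1.512

1.512


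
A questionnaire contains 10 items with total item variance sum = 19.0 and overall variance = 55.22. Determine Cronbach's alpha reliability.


alpha = (k/(k-1)) * (1 - sum(si^2)/s_total^2)
= (10/9) * (1 - 19.0/55.22)
alpha = 0.7288

0.7288


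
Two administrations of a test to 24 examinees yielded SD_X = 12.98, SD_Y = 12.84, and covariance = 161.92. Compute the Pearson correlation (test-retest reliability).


r = cov(X,Y) / (SD_X * SD_Y)
r = 161.92 / (12.98 * 12.84)
r = 161.92 / 166.6632
r = 0.9715

0.9715


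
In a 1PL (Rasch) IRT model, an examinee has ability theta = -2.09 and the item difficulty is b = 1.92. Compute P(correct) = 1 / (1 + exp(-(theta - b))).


theta - b = -2.09 - 1.92 = -4.01
exp(-(theta - b)) = exp(4.01) = 55.1469
P = 1 / (1 + 55.1469)
P = 0.0178

0.0178


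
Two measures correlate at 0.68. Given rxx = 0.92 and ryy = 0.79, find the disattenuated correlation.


r_corrected = rxy / sqrt(rxx * ryy)
= 0.68 / sqrt(0.92 * 0.79)
= 0.68 / sqrt(0.7268)
= 0.68 / 0.852526
r_corrected = 0.7976

0.7976


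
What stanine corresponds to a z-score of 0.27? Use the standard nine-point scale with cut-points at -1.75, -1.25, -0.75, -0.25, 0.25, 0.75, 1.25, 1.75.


Stanine boundaries: [-1.75, -1.25, -0.75, -0.25, 0.25, 0.75, 1.25, 1.75]
z = 0.27
Check each boundary:
  z >= -1.75 -> could be stanine 2
  z >= -1.25 -> could be stanine 3
  z >= -0.75 -> could be stanine 4
  z >= -0.25 -> could be stanine 5
  z >= 0.25 -> could be stanine 6
  z < 0.75
  z < 1.25
  z < 1.75
Highest qualifying boundary gives stanine = 6

6


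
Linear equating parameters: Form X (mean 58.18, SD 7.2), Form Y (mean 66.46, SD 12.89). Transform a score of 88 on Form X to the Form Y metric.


slope = SD_Y / SD_X = 12.89 / 7.2 ~ 1.7903
intercept = mean_Y - slope * mean_X = 66.46 - (12.89 / 7.2) * 58.18 ~ -37.6984
Y = slope * X + intercept. To avoid rounding drift from the rounded slope/intercept, evaluate the equivalent form Y = mean_Y + SD_Y * (X - mean_X) / SD_X at full precision:
Y = 66.46 + 12.89 * (88 - 58.18) / 7.2
Y = 66.46 + 12.89 * 29.82 / 7.2
Y = 66.46 + 384.3798 / 7.2
Y = 66.46 + 53.3861
Y = 119.8461

119.8461


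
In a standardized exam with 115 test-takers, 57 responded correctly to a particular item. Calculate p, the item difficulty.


Item difficulty p = number correct / total examinees
p = 57 / 115
p = 0.4957

0.4957


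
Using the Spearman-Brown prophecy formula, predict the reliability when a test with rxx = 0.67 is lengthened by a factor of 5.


r_new = (n * rxx) / (1 + (n-1) * rxx)
r_new = (5 * 0.67) / (1 + 4 * 0.67)
r_new = 3.35 / 3.68
r_new = 0.9103

0.9103


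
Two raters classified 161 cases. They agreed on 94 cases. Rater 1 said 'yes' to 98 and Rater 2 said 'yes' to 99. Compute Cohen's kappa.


P_o = 94/161 = 0.583851
P_e = (98*99 + 63*62) / 25921 = 0.52498
kappa = (P_o - P_e) / (1 - P_e)
kappa = (0.583851 - 0.52498) / (1 - 0.52498)
kappa = 0.1239

0.1239


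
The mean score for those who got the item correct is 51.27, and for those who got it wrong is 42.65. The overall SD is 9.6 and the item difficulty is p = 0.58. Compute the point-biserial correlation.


q = 1 - p = 0.42
rpb = ((M1 - M0) / SD) * sqrt(p * q)
rpb = ((51.27 - 42.65) / 9.6) * sqrt(0.58 * 0.42)
rpb = 0.4432

0.4432


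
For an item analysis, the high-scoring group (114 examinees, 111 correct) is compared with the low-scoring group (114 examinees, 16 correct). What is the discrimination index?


p_upper = 111/114 = 0.9737
p_lower = 16/114 = 0.1404
D = 0.9737 - 0.1404 = 0.8333

0.8333


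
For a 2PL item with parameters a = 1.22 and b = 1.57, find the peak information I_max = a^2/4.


For 2PL, max info at theta = b = 1.57
I_max = a^2 / 4 = 1.22^2 / 4
= 1.4884 / 4
I_max = 0.3721

0.3721


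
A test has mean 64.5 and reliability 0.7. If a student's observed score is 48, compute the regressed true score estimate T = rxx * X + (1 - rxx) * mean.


T_est = rxx * X + (1 - rxx) * mean
T_est = 0.7 * 48 + 0.3 * 64.5
T_est = 33.6 + 19.35
T_est = 52.95

52.95


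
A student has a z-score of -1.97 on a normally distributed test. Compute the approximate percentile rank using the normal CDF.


CDF(z) = 0.5 * (1 + erf(z/sqrt(2)))
erf(-1.393) = -0.9512
CDF = 0.0244
Percentile rank = 0.0244 * 100 = 2.44

2.44


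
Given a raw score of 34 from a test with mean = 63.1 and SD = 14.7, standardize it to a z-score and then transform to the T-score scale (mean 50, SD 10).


z = (X - mean) / SD = (34 - 63.1) / 14.7
z = -29.1 / 14.7
z = -1.9796
T-score = T = 50 + 10z
Carry z at full precision (z = -29.1 / 14.7) into the conversion:
T-score = 50 + 10 * (-29.1 / 14.7) = 50 + -291 / 14.7
T-score = 50 + -19.7959
T-score = 30.2041

30.2041


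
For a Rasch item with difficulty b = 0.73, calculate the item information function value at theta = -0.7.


P = 1/(1+exp(-(-0.7-0.73))) = 0.1931
I = P*(1-P) = 0.1931 * 0.8069
I = 0.1558

0.1558


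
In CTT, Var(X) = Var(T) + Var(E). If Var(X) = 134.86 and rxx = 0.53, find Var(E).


var_true = rxx * var_obs = 0.53 * 134.86 = 71.4758
var_error = var_obs - var_true
var_error = 134.86 - 71.4758
var_error = 63.3842

63.3842


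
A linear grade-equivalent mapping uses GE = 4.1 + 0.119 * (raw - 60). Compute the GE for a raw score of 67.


raw - median = 67 - 60 = 7
slope * diff = 0.119 * 7 = 0.833
GE = 4.1 + 0.833
GE = 4.933

4.933


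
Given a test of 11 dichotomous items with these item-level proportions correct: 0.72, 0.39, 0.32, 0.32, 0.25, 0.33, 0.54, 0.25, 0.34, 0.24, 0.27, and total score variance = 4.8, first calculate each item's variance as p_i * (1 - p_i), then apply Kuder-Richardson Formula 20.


For each item, compute p_i * q_i:
  Item 1: 0.72 * 0.28 = 0.2016
  Item 2: 0.39 * 0.61 = 0.2379
  Item 3: 0.32 * 0.68 = 0.2176
  Item 4: 0.32 * 0.68 = 0.2176
  Item 5: 0.25 * 0.75 = 0.1875
  Item 6: 0.33 * 0.67 = 0.2211
  Item 7: 0.54 * 0.46 = 0.2484
  Item 8: 0.25 * 0.75 = 0.1875
  Item 9: 0.34 * 0.66 = 0.2244
  Item 10: 0.24 * 0.76 = 0.1824
  Item 11: 0.27 * 0.73 = 0.1971
Sum(p_i * q_i) = 0.2016 + 0.2379 + 0.2176 + 0.2176 + 0.1875 + 0.2211 + 0.2484 + 0.1875 + 0.2244 + 0.1824 + 0.1971 = 2.3231
KR-20 = (k/(k-1)) * (1 - Sum(p_i*q_i) / Var_total)
= (11/10) * (1 - 2.3231/4.8)
= 1.1 * 0.516
KR-20 = 0.5676

0.5676


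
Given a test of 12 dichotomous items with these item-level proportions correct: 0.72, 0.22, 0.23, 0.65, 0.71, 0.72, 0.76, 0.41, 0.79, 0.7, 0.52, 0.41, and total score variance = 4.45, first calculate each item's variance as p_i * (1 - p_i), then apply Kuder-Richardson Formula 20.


For each item, compute p_i * q_i:
  Item 1: 0.72 * 0.28 = 0.2016
  Item 2: 0.22 * 0.78 = 0.1716
  Item 3: 0.23 * 0.77 = 0.1771
  Item 4: 0.65 * 0.35 = 0.2275
  Item 5: 0.71 * 0.29 = 0.2059
  Item 6: 0.72 * 0.28 = 0.2016
  Item 7: 0.76 * 0.24 = 0.1824
  Item 8: 0.41 * 0.59 = 0.2419
  Item 9: 0.79 * 0.21 = 0.1659
  Item 10: 0.7 * 0.3 = 0.21
  Item 11: 0.52 * 0.48 = 0.2496
  Item 12: 0.41 * 0.59 = 0.2419
Sum(p_i * q_i) = 0.2016 + 0.1716 + 0.1771 + 0.2275 + 0.2059 + 0.2016 + 0.1824 + 0.2419 + 0.1659 + 0.21 + 0.2496 + 0.2419 = 2.477
KR-20 = (k/(k-1)) * (1 - Sum(p_i*q_i) / Var_total)
= (12/11) * (1 - 2.477/4.45)
= 1.0909 * 0.4434
KR-20 = 0.4837

0.4837


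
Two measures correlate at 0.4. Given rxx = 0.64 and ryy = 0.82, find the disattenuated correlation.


r_corrected = rxy / sqrt(rxx * ryy)
= 0.4 / sqrt(0.64 * 0.82)
= 0.4 / sqrt(0.5248)
= 0.4 / 0.724431
r_corrected = 0.5522

0.5522


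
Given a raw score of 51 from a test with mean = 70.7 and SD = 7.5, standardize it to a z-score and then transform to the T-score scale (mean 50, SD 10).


z = (X - mean) / SD = (51 - 70.7) / 7.5
z = -19.7 / 7.5
z = -2.6267
T-score = T = 50 + 10z
Carry z at full precision (z = -19.7 / 7.5) into the conversion:
T-score = 50 + 10 * (-19.7 / 7.5) = 50 + -197 / 7.5
T-score = 50 + -26.2667
T-score = 23.7333

23.7333


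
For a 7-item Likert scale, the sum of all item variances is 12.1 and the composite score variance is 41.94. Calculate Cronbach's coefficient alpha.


alpha = (k/(k-1)) * (1 - sum(si^2)/s_total^2)
= (7/6) * (1 - 12.1/41.94)
alpha = 0.8301

0.8301


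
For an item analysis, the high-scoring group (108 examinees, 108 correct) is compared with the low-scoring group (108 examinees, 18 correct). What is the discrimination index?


p_upper = 108/108 = 1.0
p_lower = 18/108 = 0.1667
D = 1.0 - 0.1667 = 0.8333

0.8333


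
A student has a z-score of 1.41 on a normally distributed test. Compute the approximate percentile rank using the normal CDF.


CDF(z) = 0.5 * (1 + erf(z/sqrt(2)))
erf(0.997) = 0.8415
CDF = 0.9207
Percentile rank = 0.9207 * 100 = 92.07

92.07


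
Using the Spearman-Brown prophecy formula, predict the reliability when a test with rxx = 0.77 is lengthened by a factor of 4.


r_new = (n * rxx) / (1 + (n-1) * rxx)
r_new = (4 * 0.77) / (1 + 3 * 0.77)
r_new = 3.08 / 3.31
r_new = 0.9305

0.9305


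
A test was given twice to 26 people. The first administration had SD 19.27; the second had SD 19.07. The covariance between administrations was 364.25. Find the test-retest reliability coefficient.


r = cov(X,Y) / (SD_X * SD_Y)
r = 364.25 / (19.27 * 19.07)
r = 364.25 / 367.4789
r = 0.9912

0.9912


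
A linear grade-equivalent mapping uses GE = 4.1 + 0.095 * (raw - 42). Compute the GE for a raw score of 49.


raw - median = 49 - 42 = 7
slope * diff = 0.095 * 7 = 0.665
GE = 4.1 + 0.665
GE = 4.765

4.765


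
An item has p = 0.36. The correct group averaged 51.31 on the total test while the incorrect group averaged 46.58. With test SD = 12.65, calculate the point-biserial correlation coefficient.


q = 1 - p = 0.64
rpb = ((M1 - M0) / SD) * sqrt(p * q)
rpb = ((51.31 - 46.58) / 12.65) * sqrt(0.36 * 0.64)
rpb = 0.1795

0.1795


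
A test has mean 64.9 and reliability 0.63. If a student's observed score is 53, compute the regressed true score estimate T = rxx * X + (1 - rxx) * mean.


T_est = rxx * X + (1 - rxx) * mean
T_est = 0.63 * 53 + 0.37 * 64.9
T_est = 33.39 + 24.013
T_est = 57.403

57.403


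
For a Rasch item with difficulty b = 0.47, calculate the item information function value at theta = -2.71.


P = 1/(1+exp(-(-2.71-0.47))) = 0.0399
I = P*(1-P) = 0.0399 * 0.9601
I = 0.0383

0.0383


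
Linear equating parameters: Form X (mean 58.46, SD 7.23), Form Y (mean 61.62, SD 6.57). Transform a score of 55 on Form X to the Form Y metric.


slope = SD_Y / SD_X = 6.57 / 7.23 ~ 0.9087
intercept = mean_Y - slope * mean_X = 61.62 - (6.57 / 7.23) * 58.46 ~ 8.4966
Y = slope * X + intercept. To avoid rounding drift from the rounded slope/intercept, evaluate the equivalent form Y = mean_Y + SD_Y * (X - mean_X) / SD_X at full precision:
Y = 61.62 + 6.57 * (55 - 58.46) / 7.23
Y = 61.62 - 6.57 * 3.46 / 7.23
Y = 61.62 - 22.7322 / 7.23
Y = 61.62 - 3.1441
Y = 58.4759

58.4759


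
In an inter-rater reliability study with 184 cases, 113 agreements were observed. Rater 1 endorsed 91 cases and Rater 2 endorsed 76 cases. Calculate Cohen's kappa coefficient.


P_o = 113/184 = 0.61413
P_e = (91*76 + 93*108) / 33856 = 0.500945
kappa = (P_o - P_e) / (1 - P_e)
kappa = (0.61413 - 0.500945) / (1 - 0.500945)
kappa = 0.2268

0.2268


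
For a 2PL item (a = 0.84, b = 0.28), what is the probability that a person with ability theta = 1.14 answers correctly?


a*(theta - b) = 0.84 * (1.14 - 0.28) = 0.7224
exp(-0.7224) = 0.4856
P = 1 / (1 + 0.4856)
P = 0.6731

0.6731


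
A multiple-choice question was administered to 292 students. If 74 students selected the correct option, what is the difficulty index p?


Item difficulty p = number correct / total examinees
p = 74 / 292
p = 0.2534

0.2534


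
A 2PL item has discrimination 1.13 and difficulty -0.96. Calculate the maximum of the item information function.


For 2PL, max info at theta = b = -0.96
I_max = a^2 / 4 = 1.13^2 / 4
= 1.2769 / 4
I_max = 0.3192

0.3192


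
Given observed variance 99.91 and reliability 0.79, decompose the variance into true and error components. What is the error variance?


var_true = rxx * var_obs = 0.79 * 99.91 = 78.9289
var_error = var_obs - var_true
var_error = 99.91 - 78.9289
var_error = 20.9811

20.9811


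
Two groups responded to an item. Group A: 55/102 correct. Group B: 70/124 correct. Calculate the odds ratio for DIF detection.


Odds_A = 55/47 = 1.1702
Odds_B = 70/54 = 1.2963
OR = Odds_A / Odds_B = 1.1702 / 1.2963
Exactly, OR = (55 * 54) / (47 * 70) = 2970 / 3290
OR = 0.9027

0.9027


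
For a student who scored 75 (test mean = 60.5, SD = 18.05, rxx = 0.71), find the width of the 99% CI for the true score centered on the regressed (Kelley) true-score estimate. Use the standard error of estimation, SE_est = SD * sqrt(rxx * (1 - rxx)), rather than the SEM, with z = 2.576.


True score estimate = 0.71*75 + 0.29*60.5 = 70.795
SE_est = SD * sqrt(rxx * (1 - rxx)) = 18.05 * sqrt(0.71 * 0.29) = 18.05 * sqrt(0.2059) = 8.190405
CI = T_est +/- z * SE_est, so width = 2 * z * SE_est = 2 * 2.576 * 8.190405
Width = 42.197

42.197


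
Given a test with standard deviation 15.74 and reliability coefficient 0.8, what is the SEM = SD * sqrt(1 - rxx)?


SEM = SD * sqrt(1 - rxx)
SEM = 15.74 * sqrt(1 - 0.8)
SEM = 15.74 * sqrt(0.2) = 15.74 * 0.447214
SEM = 7.0391

7.0391


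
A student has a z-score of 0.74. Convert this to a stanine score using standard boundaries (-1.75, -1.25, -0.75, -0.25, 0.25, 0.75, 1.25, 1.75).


Stanine boundaries: [-1.75, -1.25, -0.75, -0.25, 0.25, 0.75, 1.25, 1.75]
z = 0.74
Check each boundary:
  z >= -1.75 -> could be stanine 2
  z >= -1.25 -> could be stanine 3
  z >= -0.75 -> could be stanine 4
  z >= -0.25 -> could be stanine 5
  z >= 0.25 -> could be stanine 6
  z < 0.75
  z < 1.25
  z < 1.75
Highest qualifying boundary gives stanine = 6

6


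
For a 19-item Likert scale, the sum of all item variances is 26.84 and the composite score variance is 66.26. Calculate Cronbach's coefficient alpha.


alpha = (k/(k-1)) * (1 - sum(si^2)/s_total^2)
= (19/18) * (1 - 26.84/66.26)
alpha = 0.628

0.628


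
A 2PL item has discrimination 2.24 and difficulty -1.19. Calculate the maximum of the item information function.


For 2PL, max info at theta = b = -1.19
I_max = a^2 / 4 = 2.24^2 / 4
= 5.0176 / 4
I_max = 1.2544

1.2544
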